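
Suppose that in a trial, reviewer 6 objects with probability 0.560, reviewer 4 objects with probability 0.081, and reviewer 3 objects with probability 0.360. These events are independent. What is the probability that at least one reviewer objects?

0.7412096

Since the events are independent, P(none) is the product of the individual non-occurrence probabilities.
P(none) = (1 − 0.560) × (1 − 0.081) × (1 − 0.360) = 0.440 × 0.919 × 0.640 = 0.2587904
P(at least one) = 1 − 0.2587904 = 0.7412096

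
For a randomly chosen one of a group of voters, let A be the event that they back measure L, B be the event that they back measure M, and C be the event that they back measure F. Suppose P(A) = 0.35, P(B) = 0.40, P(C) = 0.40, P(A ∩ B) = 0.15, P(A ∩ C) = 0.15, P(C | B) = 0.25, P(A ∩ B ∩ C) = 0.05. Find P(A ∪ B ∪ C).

0.80

P(B ∩ C) = P(B)·P(C|B) = 0.40 × 0.25 = 0.10
P(A ∪ B ∪ C) = 0.35 + 0.40 + 0.40 − 0.15 − 0.15 − 0.10 + 0.05 = 0.80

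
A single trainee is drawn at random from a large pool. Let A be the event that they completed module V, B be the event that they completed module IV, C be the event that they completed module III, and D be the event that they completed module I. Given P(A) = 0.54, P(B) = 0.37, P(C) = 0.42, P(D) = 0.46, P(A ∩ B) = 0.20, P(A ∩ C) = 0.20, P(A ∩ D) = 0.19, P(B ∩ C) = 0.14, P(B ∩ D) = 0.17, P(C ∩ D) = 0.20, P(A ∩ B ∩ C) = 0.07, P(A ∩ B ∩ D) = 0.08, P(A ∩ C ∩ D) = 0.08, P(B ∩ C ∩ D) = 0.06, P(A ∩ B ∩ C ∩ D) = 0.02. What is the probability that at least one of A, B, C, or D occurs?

0.96

By inclusion–exclusion:
P(A ∪ B ∪ C ∪ D) = 0.54 + 0.37 + 0.42 + 0.46 − 0.20 − 0.20 − 0.19 − 0.14 − 0.17 − 0.20 + 0.07 + 0.08 + 0.08 + 0.06 − 0.02 = 0.96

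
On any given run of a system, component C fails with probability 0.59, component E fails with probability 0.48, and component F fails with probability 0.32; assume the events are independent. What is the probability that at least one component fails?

0.855024

P(none) = (1 − 0.59) × (1 − 0.48) × (1 − 0.32) = 0.41 × 0.52 × 0.68 = 0.144976
P(at least one) = 1 − 0.144976 = 0.855024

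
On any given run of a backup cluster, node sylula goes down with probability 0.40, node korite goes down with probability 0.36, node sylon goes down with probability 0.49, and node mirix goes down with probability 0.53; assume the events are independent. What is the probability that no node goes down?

0.0920448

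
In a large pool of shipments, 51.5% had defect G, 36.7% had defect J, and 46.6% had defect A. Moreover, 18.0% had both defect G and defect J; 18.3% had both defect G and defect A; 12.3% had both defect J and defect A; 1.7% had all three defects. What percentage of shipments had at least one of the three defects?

87.9%

Inclusion–exclusion gives
P(at least one) = 51.5 + 36.7 + 46.6 − 18.0 − 18.3 − 12.3 + 1.7 = 87.9%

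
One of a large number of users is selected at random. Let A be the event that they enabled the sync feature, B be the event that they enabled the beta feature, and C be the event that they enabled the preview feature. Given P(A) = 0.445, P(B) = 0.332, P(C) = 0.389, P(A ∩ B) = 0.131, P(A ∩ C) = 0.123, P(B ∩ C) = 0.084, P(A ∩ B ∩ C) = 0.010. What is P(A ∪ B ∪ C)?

0.838

P(A ∪ B ∪ C) = 0.445 + 0.332 + 0.389 − 0.131 − 0.123 − 0.084 + 0.010 = 0.838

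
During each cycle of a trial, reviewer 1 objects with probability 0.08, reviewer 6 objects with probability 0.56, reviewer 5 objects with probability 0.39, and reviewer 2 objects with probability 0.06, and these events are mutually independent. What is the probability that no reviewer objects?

P(none) = (1 − 0.08) × (1 − 0.56) × (1 − 0.39) × (1 − 0.06) = 0.92 × 0.44 × 0.61 × 0.94 = 0.23211232

0.23211232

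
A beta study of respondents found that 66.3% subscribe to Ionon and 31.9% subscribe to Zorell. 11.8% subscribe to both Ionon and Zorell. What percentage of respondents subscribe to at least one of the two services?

86.4%

P(union) = 66.3 + 31.9 − 11.8 = 86.4%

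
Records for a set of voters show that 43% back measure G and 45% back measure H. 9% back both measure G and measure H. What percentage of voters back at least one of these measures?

P(union) = 43 + 45 − 9 = 79%

79%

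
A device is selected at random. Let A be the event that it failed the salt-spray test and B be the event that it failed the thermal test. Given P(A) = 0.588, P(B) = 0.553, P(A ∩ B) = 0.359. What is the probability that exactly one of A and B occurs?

P(exactly one) = 0.588 + 0.553 − 2·0.359 = 0.423

0.423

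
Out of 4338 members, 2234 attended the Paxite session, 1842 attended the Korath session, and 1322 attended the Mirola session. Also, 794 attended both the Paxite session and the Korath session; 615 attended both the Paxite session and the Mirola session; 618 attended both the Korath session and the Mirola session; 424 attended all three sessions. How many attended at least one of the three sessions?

3795

|union| = 2234 + 1842 + 1322 − 794 − 615 − 618 + 424 = 3795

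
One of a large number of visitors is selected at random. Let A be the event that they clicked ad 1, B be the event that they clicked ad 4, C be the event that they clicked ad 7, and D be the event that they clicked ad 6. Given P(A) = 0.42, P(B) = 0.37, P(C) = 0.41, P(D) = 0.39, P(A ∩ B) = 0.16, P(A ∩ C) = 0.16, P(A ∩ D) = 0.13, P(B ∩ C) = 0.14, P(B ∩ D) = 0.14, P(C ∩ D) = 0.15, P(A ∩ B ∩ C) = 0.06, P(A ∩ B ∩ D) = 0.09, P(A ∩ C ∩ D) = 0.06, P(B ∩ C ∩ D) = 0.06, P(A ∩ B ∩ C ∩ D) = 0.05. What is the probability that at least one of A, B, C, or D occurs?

0.93

By inclusion-exclusion,
P(A ∪ B ∪ C ∪ D) = 0.42 + 0.37 + 0.41 + 0.39 − 0.16 − 0.16 − 0.13 − 0.14 − 0.14 − 0.15 + 0.06 + 0.09 + 0.06 + 0.06 − 0.05 = 0.93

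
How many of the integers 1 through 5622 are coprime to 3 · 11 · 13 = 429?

3145

By inclusion–exclusion:
floor(5622/3) + floor(5622/11) + floor(5622/13) − floor(5622/33) − floor(5622/39) − floor(5622/143) + floor(5622/429) = 1874 + 511 + 432 − 170 − 144 − 39 + 13 = 2477
5622 − 2477 = 3145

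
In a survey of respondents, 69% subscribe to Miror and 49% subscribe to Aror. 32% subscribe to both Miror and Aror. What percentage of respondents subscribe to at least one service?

Apply inclusion-exclusion:
P(union) = 69 + 49 − 32 = 86%

86%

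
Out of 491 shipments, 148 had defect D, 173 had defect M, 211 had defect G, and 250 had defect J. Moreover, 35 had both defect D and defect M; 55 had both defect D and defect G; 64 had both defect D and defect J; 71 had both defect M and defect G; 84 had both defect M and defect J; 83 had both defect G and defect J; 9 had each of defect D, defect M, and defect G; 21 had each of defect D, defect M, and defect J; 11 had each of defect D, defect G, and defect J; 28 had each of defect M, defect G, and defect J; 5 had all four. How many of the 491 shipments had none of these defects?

37

Inclusion–exclusion gives
N(≥1) = 148 + 173 + 211 + 250 − 35 − 55 − 64 − 71 − 84 − 83 + 9 + 21 + 11 + 28 − 5 = 454
None: 491 − 454 = 37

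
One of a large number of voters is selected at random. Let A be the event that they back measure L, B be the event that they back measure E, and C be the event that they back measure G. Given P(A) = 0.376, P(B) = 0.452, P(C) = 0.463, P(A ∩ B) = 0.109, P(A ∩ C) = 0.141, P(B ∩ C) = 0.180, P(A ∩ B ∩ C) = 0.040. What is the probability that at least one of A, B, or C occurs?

P(A ∪ B ∪ C) = 0.376 + 0.452 + 0.463 − 0.109 − 0.141 − 0.180 + 0.040 = 0.901

0.901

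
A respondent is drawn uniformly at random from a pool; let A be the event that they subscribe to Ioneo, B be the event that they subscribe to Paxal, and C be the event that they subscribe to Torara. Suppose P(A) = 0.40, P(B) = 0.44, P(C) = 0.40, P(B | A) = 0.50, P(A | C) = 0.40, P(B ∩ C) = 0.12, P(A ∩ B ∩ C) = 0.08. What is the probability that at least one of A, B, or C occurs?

0.84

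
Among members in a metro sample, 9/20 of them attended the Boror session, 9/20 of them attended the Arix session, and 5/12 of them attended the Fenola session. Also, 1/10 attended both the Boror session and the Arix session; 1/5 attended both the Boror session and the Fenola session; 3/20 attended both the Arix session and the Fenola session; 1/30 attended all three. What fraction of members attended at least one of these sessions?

9/10

P(≥1) = 9/20 + 9/20 + 5/12 − 1/10 − 1/5 − 3/20 + 1/30 = 9/10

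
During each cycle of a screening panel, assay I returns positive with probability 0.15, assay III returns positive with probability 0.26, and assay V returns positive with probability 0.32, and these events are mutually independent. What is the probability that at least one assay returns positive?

P(none) = (1 − 0.15) × (1 − 0.26) × (1 − 0.32) = 0.85 × 0.74 × 0.68 = 0.42772
P(at least one) = 1 − 0.42772 = 0.57228

0.57228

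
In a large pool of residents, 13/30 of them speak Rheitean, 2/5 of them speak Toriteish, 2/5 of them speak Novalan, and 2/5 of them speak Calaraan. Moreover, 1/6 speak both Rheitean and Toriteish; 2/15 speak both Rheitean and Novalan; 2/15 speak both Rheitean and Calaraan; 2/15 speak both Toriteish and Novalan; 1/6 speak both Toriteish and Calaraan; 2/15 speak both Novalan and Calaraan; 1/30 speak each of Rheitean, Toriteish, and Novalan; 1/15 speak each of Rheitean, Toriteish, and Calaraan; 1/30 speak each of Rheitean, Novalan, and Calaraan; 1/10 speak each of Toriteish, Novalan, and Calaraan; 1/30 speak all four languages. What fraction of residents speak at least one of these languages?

29/30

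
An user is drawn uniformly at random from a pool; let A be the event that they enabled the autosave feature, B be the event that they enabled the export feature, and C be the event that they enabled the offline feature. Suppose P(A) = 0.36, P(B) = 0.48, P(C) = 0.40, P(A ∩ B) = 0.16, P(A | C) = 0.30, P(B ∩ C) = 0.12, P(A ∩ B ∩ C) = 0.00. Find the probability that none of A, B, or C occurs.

P(A ∩ C) = P(C)·P(A|C) = 0.40 × 0.30 = 0.12
Inclusion–exclusion gives
P(A ∪ B ∪ C) = 0.36 + 0.48 + 0.40 − 0.16 − 0.12 − 0.12 + 0.00 = 0.84
P(none) = 1 − 0.84 = 0.16

0.16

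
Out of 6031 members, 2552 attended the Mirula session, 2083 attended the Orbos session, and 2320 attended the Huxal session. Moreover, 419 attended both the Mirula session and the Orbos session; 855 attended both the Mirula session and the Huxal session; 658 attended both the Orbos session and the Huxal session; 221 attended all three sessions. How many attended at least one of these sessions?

N(≥1) = 2552 + 2083 + 2320 − 419 − 855 − 658 + 221 = 5244

5244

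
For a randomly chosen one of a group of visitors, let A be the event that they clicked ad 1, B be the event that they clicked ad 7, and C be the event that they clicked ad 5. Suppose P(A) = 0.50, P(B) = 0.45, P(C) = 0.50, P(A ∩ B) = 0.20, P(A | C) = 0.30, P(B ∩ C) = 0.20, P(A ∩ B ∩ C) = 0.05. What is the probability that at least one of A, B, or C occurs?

P(A ∩ C) = P(C)·P(A|C) = 0.50 × 0.30 = 0.15
By inclusion–exclusion:
P(A ∪ B ∪ C) = 0.50 + 0.45 + 0.50 − 0.20 − 0.15 − 0.20 + 0.05 = 0.95

0.95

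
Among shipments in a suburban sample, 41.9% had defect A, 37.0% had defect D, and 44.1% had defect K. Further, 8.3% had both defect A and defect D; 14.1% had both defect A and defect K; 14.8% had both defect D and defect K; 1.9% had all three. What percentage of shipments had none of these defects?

12.3%

By inclusion–exclusion:
P(union) = 41.9 + 37.0 + 44.1 − 8.3 − 14.1 − 14.8 + 1.9 = 87.7%
P(none) = 100% − 87.7% = 12.3%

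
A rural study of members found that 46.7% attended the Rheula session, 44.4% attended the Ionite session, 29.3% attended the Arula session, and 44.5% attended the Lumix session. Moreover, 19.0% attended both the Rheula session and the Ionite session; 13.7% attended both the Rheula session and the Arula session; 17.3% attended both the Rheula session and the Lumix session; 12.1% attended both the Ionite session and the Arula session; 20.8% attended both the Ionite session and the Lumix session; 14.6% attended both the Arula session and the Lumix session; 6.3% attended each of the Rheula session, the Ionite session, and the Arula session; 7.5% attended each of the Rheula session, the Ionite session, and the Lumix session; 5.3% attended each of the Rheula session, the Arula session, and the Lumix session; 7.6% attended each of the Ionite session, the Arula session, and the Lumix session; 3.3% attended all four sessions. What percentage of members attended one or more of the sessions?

Using inclusion–exclusion:
P(union) = 46.7 + 44.4 + 29.3 + 44.5 − 19.0 − 13.7 − 17.3 − 12.1 − 20.8 − 14.6 + 6.3 + 7.5 + 5.3 + 7.6 − 3.3 = 90.8%

90.8%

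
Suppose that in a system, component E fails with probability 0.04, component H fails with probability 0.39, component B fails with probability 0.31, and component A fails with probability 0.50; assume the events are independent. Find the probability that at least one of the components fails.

0.797968

P(none) = (1 − 0.04) × (1 − 0.39) × (1 − 0.31) × (1 − 0.50) = 0.96 × 0.61 × 0.69 × 0.50 = 0.202032
P(at least one) = 1 − 0.202032 = 0.797968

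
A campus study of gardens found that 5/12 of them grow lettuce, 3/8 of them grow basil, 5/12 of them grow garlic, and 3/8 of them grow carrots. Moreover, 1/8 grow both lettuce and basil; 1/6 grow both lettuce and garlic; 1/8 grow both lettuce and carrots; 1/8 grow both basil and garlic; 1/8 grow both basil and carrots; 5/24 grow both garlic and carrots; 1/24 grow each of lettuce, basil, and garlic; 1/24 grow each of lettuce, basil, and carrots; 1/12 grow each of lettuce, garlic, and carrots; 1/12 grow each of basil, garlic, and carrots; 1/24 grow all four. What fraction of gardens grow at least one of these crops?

11/12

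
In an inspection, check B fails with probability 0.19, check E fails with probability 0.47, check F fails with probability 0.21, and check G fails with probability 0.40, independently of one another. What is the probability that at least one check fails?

P(none) = (1 − 0.19) × (1 − 0.47) × (1 − 0.21) × (1 − 0.40) = 0.81 × 0.53 × 0.79 × 0.60 = 0.2034882
P(at least one) = 1 − 0.2034882 = 0.7965118

0.7965118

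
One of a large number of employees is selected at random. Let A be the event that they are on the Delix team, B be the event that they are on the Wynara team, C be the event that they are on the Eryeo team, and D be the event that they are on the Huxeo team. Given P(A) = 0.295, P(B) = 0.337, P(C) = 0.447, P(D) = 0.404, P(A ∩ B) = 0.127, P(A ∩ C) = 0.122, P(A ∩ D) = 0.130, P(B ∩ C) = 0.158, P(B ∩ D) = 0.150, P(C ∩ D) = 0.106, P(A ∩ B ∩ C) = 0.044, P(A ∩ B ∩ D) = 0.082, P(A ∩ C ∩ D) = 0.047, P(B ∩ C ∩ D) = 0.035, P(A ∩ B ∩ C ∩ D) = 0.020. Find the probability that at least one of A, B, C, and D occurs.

0.878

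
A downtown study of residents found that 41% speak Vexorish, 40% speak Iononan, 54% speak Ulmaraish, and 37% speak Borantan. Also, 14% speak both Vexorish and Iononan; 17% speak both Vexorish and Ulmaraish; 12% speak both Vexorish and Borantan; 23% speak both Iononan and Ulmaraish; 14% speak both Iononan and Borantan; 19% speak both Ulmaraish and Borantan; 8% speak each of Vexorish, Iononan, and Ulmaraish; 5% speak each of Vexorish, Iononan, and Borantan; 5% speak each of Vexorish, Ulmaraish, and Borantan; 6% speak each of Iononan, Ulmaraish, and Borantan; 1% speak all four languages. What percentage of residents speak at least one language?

96%

P(union) = 41 + 40 + 54 + 37 − 14 − 17 − 12 − 23 − 14 − 19 + 8 + 5 + 5 + 6 − 1 = 96%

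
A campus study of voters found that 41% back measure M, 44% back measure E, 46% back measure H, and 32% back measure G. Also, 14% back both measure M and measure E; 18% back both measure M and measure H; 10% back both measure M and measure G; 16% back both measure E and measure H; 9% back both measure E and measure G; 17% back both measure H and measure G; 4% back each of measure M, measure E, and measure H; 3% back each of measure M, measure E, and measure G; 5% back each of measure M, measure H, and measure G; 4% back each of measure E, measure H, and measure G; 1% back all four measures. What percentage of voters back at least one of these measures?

94%

Inclusion–exclusion gives
P(≥1) = 41 + 44 + 46 + 32 − 14 − 18 − 10 − 16 − 9 − 17 + 4 + 3 + 5 + 4 − 1 = 94%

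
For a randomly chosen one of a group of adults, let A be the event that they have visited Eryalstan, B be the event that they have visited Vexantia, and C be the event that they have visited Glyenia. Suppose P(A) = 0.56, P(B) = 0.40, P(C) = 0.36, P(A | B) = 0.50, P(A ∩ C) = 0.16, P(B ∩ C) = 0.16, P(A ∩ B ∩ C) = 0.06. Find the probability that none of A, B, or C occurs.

P(A ∩ B) = P(B)·P(A|B) = 0.40 × 0.50 = 0.20
By inclusion–exclusion:
P(A ∪ B ∪ C) = 0.56 + 0.40 + 0.36 − 0.20 − 0.16 − 0.16 + 0.06 = 0.86
P(none) = 1 − 0.86 = 0.14

0.14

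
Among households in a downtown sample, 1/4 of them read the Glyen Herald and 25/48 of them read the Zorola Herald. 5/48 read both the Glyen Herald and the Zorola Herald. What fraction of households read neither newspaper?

1/3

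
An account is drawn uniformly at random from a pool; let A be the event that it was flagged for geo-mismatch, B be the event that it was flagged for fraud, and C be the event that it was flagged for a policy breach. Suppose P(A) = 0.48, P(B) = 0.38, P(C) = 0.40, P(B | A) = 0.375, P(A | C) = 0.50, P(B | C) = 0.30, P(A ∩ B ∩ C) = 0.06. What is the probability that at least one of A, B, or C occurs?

P(A ∩ B) = P(A)·P(B|A) = 0.48 × 0.375 = 0.18
P(A ∩ C) = P(C)·P(A|C) = 0.40 × 0.50 = 0.20
P(B ∩ C) = P(C)·P(B|C) = 0.40 × 0.30 = 0.12
Using inclusion–exclusion:
P(A ∪ B ∪ C) = 0.48 + 0.38 + 0.40 − 0.18 − 0.20 − 0.12 + 0.06 = 0.82

0.82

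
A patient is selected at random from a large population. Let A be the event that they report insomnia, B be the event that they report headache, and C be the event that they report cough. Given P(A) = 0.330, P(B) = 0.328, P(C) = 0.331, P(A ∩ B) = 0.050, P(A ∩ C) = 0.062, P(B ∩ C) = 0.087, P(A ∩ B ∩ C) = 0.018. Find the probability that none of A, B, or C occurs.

0.192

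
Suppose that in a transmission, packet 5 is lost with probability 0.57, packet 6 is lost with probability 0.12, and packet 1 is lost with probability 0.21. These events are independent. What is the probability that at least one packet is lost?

P(none) = (1 − 0.57) × (1 − 0.12) × (1 − 0.21) = 0.43 × 0.88 × 0.79 = 0.298936
P(at least one) = 1 − 0.298936 = 0.701064

0.701064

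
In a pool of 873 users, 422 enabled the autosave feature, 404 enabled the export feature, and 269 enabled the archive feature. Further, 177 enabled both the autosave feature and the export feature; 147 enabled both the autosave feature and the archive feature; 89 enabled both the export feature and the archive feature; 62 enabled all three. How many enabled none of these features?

129

Inclusion–exclusion gives
N(≥1) = 422 + 404 + 269 − 177 − 147 − 89 + 62 = 744
None: 873 − 744 = 129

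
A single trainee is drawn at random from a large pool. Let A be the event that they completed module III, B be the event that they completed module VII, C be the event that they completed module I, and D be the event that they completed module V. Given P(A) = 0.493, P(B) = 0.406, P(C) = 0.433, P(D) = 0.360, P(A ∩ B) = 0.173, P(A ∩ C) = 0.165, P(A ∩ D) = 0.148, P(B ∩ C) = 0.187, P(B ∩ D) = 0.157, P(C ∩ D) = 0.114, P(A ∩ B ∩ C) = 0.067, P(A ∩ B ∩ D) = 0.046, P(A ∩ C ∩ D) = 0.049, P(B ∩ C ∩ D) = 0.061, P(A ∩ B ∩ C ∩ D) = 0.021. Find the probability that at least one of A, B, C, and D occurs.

Apply inclusion-exclusion:
P(A ∪ B ∪ C ∪ D) = 0.493 + 0.406 + 0.433 + 0.360 − 0.173 − 0.165 − 0.148 − 0.187 − 0.157 − 0.114 + 0.067 + 0.046 + 0.049 + 0.061 − 0.021 = 0.950

0.950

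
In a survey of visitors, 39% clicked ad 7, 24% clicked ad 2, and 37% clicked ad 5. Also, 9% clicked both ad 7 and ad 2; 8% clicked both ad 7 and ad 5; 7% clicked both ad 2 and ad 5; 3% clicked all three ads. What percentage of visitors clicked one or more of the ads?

Inclusion–exclusion gives
P(≥1) = 39 + 24 + 37 − 9 − 8 − 7 + 3 = 79%

79%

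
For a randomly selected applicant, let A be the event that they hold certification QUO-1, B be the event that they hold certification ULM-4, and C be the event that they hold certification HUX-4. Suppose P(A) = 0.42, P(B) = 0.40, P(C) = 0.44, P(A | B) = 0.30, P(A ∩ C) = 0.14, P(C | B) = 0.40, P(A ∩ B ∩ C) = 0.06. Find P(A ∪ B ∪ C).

0.90

P(A ∩ B) = P(B)·P(A|B) = 0.40 × 0.30 = 0.12
P(B ∩ C) = P(B)·P(C|B) = 0.40 × 0.40 = 0.16
P(A ∪ B ∪ C) = 0.42 + 0.40 + 0.44 − 0.12 − 0.14 − 0.16 + 0.06 = 0.90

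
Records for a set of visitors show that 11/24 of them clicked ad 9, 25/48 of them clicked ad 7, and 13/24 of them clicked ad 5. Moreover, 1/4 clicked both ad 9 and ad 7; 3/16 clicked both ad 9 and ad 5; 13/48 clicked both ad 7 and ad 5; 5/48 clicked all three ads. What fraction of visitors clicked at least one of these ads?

Inclusion–exclusion gives
P(at least one) = 11/24 + 25/48 + 13/24 − 1/4 − 3/16 − 13/48 + 5/48 = 11/12

11/12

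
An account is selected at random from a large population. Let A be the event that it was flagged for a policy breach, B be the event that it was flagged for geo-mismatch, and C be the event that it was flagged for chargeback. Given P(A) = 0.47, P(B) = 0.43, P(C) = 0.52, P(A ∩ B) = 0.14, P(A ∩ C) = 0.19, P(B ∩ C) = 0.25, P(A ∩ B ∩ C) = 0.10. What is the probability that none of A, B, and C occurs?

0.06

By inclusion–exclusion:
P(A ∪ B ∪ C) = 0.47 + 0.43 + 0.52 − 0.14 − 0.19 − 0.25 + 0.10 = 0.94
P(none) = 1 − 0.94 = 0.06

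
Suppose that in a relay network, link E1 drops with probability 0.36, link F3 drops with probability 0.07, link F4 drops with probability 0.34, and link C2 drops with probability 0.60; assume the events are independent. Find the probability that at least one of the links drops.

P(none) = (1 − 0.36) × (1 − 0.07) × (1 − 0.34) × (1 − 0.60) = 0.64 × 0.93 × 0.66 × 0.40 = 0.1571328
P(at least one) = 1 − 0.1571328 = 0.8428672

0.8428672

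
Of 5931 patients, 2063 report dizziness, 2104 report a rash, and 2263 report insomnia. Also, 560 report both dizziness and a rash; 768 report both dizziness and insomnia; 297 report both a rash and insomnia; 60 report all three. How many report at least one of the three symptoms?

4865

N(≥1) = 2063 + 2104 + 2263 − 560 − 768 − 297 + 60 = 4865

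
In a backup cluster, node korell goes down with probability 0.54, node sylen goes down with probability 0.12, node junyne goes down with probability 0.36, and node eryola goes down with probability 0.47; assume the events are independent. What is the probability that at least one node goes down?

Independence gives P(none) = ∏(1 − pᵢ).
P(none) = (1 − 0.54) × (1 − 0.12) × (1 − 0.36) × (1 − 0.47) = 0.46 × 0.88 × 0.64 × 0.53 = 0.13730816
P(at least one) = 1 − 0.13730816 = 0.86269184

0.86269184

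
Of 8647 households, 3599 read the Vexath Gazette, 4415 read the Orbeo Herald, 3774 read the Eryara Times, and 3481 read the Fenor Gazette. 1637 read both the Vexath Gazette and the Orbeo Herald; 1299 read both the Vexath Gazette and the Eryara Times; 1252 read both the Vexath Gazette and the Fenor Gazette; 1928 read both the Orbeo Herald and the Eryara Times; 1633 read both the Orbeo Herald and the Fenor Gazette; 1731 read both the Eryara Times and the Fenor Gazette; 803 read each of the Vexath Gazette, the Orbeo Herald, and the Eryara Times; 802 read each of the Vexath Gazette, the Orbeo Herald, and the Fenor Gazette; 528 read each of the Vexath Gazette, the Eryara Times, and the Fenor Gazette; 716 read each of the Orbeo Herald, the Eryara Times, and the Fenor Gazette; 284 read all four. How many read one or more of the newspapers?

|at least one| = 3599 + 4415 + 3774 + 3481 − 1637 − 1299 − 1252 − 1928 − 1633 − 1731 + 803 + 802 + 528 + 716 − 284 = 8354

8354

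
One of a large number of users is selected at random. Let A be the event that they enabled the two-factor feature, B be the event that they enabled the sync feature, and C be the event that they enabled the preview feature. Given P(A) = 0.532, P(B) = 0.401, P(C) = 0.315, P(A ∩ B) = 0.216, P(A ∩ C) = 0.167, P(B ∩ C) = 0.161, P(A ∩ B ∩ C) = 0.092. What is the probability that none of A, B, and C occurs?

P(A ∪ B ∪ C) = 0.532 + 0.401 + 0.315 − 0.216 − 0.167 − 0.161 + 0.092 = 0.796
P(none) = 1 − 0.796 = 0.204

0.204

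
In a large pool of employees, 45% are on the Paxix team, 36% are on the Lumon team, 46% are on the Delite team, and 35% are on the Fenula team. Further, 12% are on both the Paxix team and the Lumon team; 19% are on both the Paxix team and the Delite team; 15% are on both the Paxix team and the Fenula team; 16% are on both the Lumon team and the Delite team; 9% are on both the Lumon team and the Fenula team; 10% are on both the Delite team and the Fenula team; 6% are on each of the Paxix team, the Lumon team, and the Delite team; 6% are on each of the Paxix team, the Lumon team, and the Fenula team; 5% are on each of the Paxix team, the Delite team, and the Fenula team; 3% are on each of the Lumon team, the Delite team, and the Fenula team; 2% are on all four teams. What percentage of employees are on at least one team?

Using inclusion–exclusion:
P(at least one) = 45 + 36 + 46 + 35 − 12 − 19 − 15 − 16 − 9 − 10 + 6 + 6 + 5 + 3 − 2 = 99%

99%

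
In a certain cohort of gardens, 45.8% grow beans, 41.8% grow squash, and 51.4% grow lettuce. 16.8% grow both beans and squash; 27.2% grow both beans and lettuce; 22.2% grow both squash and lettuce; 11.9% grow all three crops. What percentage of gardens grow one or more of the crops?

84.7%

Using inclusion–exclusion:
P(≥1) = 45.8 + 41.8 + 51.4 − 16.8 − 27.2 − 22.2 + 11.9 = 84.7%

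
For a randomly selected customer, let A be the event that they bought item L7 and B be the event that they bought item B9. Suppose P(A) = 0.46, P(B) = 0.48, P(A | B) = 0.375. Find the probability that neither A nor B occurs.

0.24

P(A ∩ B) = P(B)·P(A|B) = 0.48 × 0.375 = 0.18
P(A ∪ B) = 0.46 + 0.48 − 0.18 = 0.76
P(none) = 1 − 0.76 = 0.24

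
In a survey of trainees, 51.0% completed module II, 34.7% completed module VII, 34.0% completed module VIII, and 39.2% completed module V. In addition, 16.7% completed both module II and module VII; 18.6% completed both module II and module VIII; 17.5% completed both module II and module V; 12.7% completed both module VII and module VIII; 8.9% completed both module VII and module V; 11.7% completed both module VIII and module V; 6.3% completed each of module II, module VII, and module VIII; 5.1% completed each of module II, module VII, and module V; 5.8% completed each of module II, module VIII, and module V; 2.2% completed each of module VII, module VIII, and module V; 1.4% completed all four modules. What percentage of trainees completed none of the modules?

9.2%

By inclusion-exclusion,
P(≥1) = 51.0 + 34.7 + 34.0 + 39.2 − 16.7 − 18.6 − 17.5 − 12.7 − 8.9 − 11.7 + 6.3 + 5.1 + 5.8 + 2.2 − 1.4 = 90.8%
P(none) = 100% − 90.8% = 9.2%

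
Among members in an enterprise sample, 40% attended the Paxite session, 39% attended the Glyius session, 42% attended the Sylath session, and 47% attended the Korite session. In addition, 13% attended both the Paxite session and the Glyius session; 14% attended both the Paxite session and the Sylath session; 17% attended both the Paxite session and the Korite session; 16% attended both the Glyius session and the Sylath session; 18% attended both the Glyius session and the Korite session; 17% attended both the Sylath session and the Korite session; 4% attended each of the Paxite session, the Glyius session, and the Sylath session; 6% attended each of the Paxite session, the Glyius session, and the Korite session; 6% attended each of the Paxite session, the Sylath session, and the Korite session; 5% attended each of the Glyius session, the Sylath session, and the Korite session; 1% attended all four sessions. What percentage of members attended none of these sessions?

P(union) = 40 + 39 + 42 + 47 − 13 − 14 − 17 − 16 − 18 − 17 + 4 + 6 + 6 + 5 − 1 = 93%
P(none) = 100% − 93% = 7%

7%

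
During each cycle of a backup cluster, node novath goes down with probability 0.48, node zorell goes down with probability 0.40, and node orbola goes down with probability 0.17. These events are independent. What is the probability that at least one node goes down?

0.74104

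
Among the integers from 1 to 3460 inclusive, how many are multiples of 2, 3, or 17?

2375

floor(3460/2) + floor(3460/3) + floor(3460/17) − floor(3460/6) − floor(3460/34) − floor(3460/51) + floor(3460/102) = 1730 + 1153 + 203 − 576 − 101 − 67 + 33 = 2375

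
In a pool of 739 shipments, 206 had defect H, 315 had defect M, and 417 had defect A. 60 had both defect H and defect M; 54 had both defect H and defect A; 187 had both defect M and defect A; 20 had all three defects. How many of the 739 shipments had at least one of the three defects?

N(≥1) = 206 + 315 + 417 − 60 − 54 − 187 + 20 = 657

657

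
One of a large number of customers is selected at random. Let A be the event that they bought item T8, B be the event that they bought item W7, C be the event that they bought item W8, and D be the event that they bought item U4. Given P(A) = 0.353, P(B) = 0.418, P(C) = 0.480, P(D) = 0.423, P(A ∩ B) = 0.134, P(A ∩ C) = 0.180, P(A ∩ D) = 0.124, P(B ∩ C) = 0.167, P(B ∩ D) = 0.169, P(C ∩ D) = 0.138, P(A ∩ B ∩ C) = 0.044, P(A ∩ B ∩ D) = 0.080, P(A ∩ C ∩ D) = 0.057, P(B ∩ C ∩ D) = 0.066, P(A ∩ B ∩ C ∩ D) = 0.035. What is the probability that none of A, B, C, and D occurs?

Using inclusion–exclusion:
P(A ∪ B ∪ C ∪ D) = 0.353 + 0.418 + 0.480 + 0.423 − 0.134 − 0.180 − 0.124 − 0.167 − 0.169 − 0.138 + 0.044 + 0.080 + 0.057 + 0.066 − 0.035 = 0.974
P(none) = 1 − 0.974 = 0.026

0.026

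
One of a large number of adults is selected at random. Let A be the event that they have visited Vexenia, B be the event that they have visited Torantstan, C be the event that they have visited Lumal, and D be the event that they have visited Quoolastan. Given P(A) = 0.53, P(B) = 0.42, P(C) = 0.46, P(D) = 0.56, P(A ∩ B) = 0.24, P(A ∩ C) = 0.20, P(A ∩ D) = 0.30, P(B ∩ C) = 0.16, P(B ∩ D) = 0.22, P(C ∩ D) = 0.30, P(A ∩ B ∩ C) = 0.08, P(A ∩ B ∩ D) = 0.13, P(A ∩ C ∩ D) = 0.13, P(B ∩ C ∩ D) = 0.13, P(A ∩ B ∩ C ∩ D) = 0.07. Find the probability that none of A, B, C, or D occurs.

0.05

By inclusion–exclusion:
P(A ∪ B ∪ C ∪ D) = 0.53 + 0.42 + 0.46 + 0.56 − 0.24 − 0.20 − 0.30 − 0.16 − 0.22 − 0.30 + 0.08 + 0.13 + 0.13 + 0.13 − 0.07 = 0.95
P(none) = 1 − 0.95 = 0.05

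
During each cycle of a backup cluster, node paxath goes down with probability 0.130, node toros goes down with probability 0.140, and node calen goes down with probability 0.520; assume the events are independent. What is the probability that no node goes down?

0.359136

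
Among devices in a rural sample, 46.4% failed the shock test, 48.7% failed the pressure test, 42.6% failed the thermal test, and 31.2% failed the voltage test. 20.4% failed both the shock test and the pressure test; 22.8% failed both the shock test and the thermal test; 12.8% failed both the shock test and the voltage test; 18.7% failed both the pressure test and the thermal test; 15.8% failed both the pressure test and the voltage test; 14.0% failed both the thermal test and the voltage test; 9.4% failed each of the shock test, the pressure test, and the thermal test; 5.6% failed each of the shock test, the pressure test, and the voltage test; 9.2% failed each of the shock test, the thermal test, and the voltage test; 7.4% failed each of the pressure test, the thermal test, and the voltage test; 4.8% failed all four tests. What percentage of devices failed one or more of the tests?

Inclusion–exclusion gives
P(at least one) = 46.4 + 48.7 + 42.6 + 31.2 − 20.4 − 22.8 − 12.8 − 18.7 − 15.8 − 14.0 + 9.4 + 5.6 + 9.2 + 7.4 − 4.8 = 91.2%

91.2%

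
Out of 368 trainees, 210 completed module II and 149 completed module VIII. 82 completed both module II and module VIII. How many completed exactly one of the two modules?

|exactly one| = 210 + 149 − 2·82 = 195

195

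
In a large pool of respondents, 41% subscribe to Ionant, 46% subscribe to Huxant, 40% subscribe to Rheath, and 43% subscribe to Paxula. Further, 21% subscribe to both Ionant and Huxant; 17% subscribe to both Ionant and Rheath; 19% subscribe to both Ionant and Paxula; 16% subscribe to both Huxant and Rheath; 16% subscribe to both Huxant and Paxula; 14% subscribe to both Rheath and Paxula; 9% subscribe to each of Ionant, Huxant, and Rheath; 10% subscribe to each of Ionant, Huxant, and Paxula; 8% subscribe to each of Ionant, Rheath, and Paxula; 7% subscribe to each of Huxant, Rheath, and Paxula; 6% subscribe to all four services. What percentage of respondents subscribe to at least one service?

95%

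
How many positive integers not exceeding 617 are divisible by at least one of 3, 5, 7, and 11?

By inclusion-exclusion,
floor(617/3) + floor(617/5) + floor(617/7) + floor(617/11) − floor(617/15) − floor(617/21) − floor(617/33) − floor(617/35) − floor(617/55) − floor(617/77) + floor(617/105) + floor(617/165) + floor(617/231) + floor(617/385) − floor(617/1155) = 205 + 123 + 88 + 56 − 41 − 29 − 18 − 17 − 11 − 8 + 5 + 3 + 2 + 1 − 0 = 359

359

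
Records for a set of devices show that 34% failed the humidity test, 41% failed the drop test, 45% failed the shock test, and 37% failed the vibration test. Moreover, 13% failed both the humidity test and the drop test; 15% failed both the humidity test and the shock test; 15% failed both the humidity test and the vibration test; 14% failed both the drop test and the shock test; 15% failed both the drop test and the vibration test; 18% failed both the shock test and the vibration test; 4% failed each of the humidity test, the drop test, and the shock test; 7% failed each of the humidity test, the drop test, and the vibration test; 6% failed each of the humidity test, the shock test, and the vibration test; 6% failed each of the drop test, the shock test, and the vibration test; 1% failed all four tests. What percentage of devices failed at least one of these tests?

89%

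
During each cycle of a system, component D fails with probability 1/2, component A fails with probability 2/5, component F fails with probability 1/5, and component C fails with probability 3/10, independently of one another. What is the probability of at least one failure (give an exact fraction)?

P(none) = (1 − 1/2) × (1 − 2/5) × (1 − 1/5) × (1 − 3/10) = 1/2 × 3/5 × 4/5 × 7/10 = 21/125
P(at least one) = 1 − 21/125 = 104/125

104/125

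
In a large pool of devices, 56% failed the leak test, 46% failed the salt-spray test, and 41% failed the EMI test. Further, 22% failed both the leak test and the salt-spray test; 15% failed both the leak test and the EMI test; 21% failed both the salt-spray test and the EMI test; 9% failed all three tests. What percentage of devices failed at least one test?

94%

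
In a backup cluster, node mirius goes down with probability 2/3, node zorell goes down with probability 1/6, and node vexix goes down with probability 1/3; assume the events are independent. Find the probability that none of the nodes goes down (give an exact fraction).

5/27

Independence gives P(none) = ∏(1 − pᵢ).
P(none) = (1 − 2/3) × (1 − 1/6) × (1 − 1/3) = 1/3 × 5/6 × 2/3 = 5/27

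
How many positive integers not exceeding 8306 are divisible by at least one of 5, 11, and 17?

2620

⌊8306/5⌋ + ⌊8306/11⌋ + ⌊8306/17⌋ − ⌊8306/55⌋ − ⌊8306/85⌋ − ⌊8306/187⌋ + ⌊8306/935⌋ = 1661 + 755 + 488 − 151 − 97 − 44 + 8 = 2620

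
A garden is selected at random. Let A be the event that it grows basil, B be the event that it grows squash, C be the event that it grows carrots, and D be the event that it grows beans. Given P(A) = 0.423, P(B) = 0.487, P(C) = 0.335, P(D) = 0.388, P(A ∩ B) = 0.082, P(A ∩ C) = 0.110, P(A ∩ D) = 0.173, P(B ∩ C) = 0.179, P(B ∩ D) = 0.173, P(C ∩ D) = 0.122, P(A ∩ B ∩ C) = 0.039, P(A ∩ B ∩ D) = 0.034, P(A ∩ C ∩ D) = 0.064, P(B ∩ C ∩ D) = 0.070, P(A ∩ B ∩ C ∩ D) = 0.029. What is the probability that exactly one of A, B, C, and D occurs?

0.460

P(exactly one) = 0.423 + 0.487 + 0.335 + 0.388 − 2·0.082 − 2·0.110 − 2·0.173 − 2·0.179 − 2·0.173 − 2·0.122 + 3·0.039 + 3·0.034 + 3·0.064 + 3·0.070 − 4·0.029 = 0.460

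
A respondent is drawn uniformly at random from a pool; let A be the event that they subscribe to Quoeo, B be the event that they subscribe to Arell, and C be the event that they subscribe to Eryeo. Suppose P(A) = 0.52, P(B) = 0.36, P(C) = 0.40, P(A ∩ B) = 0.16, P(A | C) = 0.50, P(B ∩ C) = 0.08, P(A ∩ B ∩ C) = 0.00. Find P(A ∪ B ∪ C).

P(A ∩ C) = P(C)·P(A|C) = 0.40 × 0.50 = 0.20
Inclusion–exclusion gives
P(A ∪ B ∪ C) = 0.52 + 0.36 + 0.40 − 0.16 − 0.20 − 0.08 + 0.00 = 0.84

0.84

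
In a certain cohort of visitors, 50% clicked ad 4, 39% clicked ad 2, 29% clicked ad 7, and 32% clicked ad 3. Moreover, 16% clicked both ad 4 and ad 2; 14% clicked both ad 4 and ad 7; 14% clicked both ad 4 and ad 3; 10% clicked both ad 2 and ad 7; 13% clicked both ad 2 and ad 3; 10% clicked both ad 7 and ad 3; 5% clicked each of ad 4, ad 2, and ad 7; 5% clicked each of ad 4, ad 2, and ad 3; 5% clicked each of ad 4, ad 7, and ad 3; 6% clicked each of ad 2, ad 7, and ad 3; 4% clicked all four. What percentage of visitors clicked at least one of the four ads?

Using inclusion–exclusion:
P(union) = 50 + 39 + 29 + 32 − 16 − 14 − 14 − 10 − 13 − 10 + 5 + 5 + 5 + 6 − 4 = 90%

90%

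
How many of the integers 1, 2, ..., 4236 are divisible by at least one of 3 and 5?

Inclusion–exclusion gives
1412 + 847 − 282 = 1977

1977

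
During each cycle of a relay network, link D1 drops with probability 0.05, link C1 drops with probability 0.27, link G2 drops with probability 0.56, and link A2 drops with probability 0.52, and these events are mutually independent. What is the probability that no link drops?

0.1464672

P(none) = (1 − 0.05) × (1 − 0.27) × (1 − 0.56) × (1 − 0.52) = 0.95 × 0.73 × 0.44 × 0.48 = 0.1464672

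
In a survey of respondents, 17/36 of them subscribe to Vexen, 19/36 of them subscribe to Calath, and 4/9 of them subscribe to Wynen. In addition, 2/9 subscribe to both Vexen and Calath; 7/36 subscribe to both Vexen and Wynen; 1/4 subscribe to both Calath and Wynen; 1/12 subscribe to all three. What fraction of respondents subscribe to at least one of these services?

Apply inclusion-exclusion:
P(≥1) = 17/36 + 19/36 + 4/9 − 2/9 − 7/36 − 1/4 + 1/12 = 31/36

31/36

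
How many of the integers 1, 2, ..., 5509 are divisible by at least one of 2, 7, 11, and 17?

Apply inclusion-exclusion:
2754 + 787 + 500 + 324 − 393 − 250 − 162 − 71 − 46 − 29 + 35 + 23 + 14 + 4 − 2 = 3488

3488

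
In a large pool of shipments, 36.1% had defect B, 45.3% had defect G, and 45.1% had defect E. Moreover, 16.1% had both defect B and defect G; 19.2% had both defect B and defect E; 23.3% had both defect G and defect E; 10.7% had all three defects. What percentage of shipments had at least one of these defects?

78.6%

Apply inclusion-exclusion:
P(union) = 36.1 + 45.3 + 45.1 − 16.1 − 19.2 − 23.3 + 10.7 = 78.6%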